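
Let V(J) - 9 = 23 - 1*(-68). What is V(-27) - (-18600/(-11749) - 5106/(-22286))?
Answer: 414666313/4223197 ≈ 98.188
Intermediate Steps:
V(J) = 100 (V(J) = 9 + (23 - 1*(-68)) = 9 + (23 + 68) = 9 + 91 = 100)
V(-27) - (-18600/(-11749) - 5106/(-22286)) = 100 - (-18600/(-11749) - 5106/(-22286)) = 100 - (-18600*(-1/11749) - 5106*(-1/22286)) = 100 - (600/379 + 2553/11143) = 100 - 1*7653387/4223197 = 100 - 7653387/4223197 = 414666313/4223197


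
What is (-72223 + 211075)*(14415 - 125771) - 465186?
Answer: -15462468498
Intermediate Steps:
(-72223 + 211075)*(14415 - 125771) - 465186 = 138852*(-111356) - 465186 = -15462003312 - 465186 = -15462468498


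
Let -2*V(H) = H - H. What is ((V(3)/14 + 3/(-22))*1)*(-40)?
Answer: 60/11 ≈ 5.4545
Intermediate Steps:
V(H) = 0 (V(H) = -(H - H)/2 = -1/2*0 = 0)
((V(3)/14 + 3/(-22))*1)*(-40) = ((0/14 + 3/(-22))*1)*(-40) = ((0*(1/14) + 3*(-1/22))*1)*(-40) = ((0 - 3/22)*1)*(-40) = -3/22*1*(-40) = -3/22*(-40) = 60/11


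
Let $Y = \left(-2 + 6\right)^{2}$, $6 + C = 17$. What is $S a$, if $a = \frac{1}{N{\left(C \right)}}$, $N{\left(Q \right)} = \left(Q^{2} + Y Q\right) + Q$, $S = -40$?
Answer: $- \frac{10}{77} \approx -0.12987$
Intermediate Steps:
$C = 11$ ($C = -6 + 17 = 11$)
$Y = 16$ ($Y = 4^{2} = 16$)
$N{\left(Q \right)} = Q^{2} + 17 Q$ ($N{\left(Q \right)} = \left(Q^{2} + 16 Q\right) + Q = Q^{2} + 17 Q$)
$a = \frac{1}{308}$ ($a = \frac{1}{11 \left(17 + 11\right)} = \frac{1}{11 \cdot 28} = \frac{1}{308} \approx 0.0032468$)
$S a = \left(-40\right) \frac{1}{308} = - \frac{10}{77}$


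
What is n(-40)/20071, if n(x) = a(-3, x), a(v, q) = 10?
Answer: 10/20071 ≈ 0.00049823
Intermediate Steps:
n(x) = 10
n(-40)/20071 = 10/20071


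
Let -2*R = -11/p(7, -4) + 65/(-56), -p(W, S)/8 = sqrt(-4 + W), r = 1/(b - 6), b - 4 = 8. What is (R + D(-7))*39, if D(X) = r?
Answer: 3263/112 - 143*sqrt(3)/16 ≈ 13.654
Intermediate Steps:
b = 12 (b = 4 + 8 = 12)
r = 1/6 (r = 1/(12 - 6) = 1/6 ≈ 0.16667)
p(W, S) = -8*sqrt(-4 + W)
D(X) = 1/6
R = 65/112 - 11*sqrt(3)/48 (R = -(-11*(-1/(8*sqrt(-4 + 7))) + 65/(-56))/2 = -(-11*(-sqrt(3)/24) + 65*(-1/56))/2 = -(-(-11)*sqrt(3)/24 - 65/56)/2 = -(11*sqrt(3)/24 - 65/56)/2 = -(-65/56 + 11*sqrt(3)/24)/2 = 65/112 - 11*sqrt(3)/48 ≈ 0.18343)
(R + D(-7))*39 = ((65/112 - 11*sqrt(3)/48) + 1/6)*39 = (251/336 - 11*sqrt(3)/48)*39 = 3263/112 - 143*sqrt(3)/16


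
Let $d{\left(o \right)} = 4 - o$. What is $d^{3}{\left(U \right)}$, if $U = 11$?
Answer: $-343$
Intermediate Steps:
$d^{3}{\left(U \right)} = \left(4 - 11\right)^{3} = \left(-7\right)^{3} = -343$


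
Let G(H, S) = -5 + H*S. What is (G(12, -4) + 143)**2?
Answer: 8100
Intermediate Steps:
(G(12, -4) + 143)**2 = ((-5 + 12*(-4)) + 143)**2 = ((-5 - 48) + 143)**2 = (-53 + 143)**2 = 90**2 = 8100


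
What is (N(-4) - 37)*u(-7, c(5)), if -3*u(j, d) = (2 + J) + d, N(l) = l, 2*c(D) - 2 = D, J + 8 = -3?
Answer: -451/6 ≈ -75.167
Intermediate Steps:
J = -11 (J = -8 - 3 = -11)
c(D) = 1 + D/2
u(j, d) = 3 - d/3 (u(j, d) = -((2 - 11) + d)/3 = -(-9 + d)/3 = 3 - d/3)
(N(-4) - 37)*u(-7, c(5)) = (-4 - 37)*(3 - (1 + (½)*5)/3) = -41*(3 - (1 + 5/2)/3) = -41*(3 - ⅓*7/2) = -41*(3 - 7/6) = -41*11/6 = -451/6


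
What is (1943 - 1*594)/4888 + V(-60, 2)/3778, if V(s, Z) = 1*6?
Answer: 2562925/9233432 ≈ 0.27757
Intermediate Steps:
V(s, Z) = 6
(1943 - 1*594)/4888 + V(-60, 2)/3778 = (1943 - 1*594)/4888 + 6/3778 = (1943 - 594)*(1/4888) + 6*(1/3778) = 1349*(1/4888) + 3/1889 = 1349/4888 + 3/1889 = 2562925/9233432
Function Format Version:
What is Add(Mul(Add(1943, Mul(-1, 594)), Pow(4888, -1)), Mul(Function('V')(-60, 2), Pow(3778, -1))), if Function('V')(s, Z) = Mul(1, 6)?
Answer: Rational(2562925, 9233432) ≈ 0.27757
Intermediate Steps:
Function('V')(s, Z) = 6
Add(Mul(Add(1943, Mul(-1, 594)), Pow(4888, -1)), Mul(Function('V')(-60, 2), Pow(3778, -1))) = Add(Mul(Add(1943, Mul(-1, 594)), Pow(4888, -1)), Mul(6, Pow(3778, -1))) = Add(Mul(Add(1943, -594), Rational(1, 4888)), Mul(6, Rational(1, 3778))) = Add(Mul(1349, Rational(1, 4888)), Rational(3, 1889)) = Add(Rational(1349, 4888), Rational(3, 1889)) = Rational(2562925, 9233432)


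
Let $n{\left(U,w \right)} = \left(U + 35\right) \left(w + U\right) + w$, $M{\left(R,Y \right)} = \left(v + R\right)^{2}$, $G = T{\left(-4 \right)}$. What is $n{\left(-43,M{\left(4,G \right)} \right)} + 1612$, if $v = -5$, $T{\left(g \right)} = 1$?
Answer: $1949$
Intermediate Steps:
$G = 1$
$M{\left(R,Y \right)} = \left(-5 + R\right)^{2}$
$n{\left(U,w \right)} = w + \left(35 + U\right) \left(U + w\right)$ ($n{\left(U,w \right)} = \left(35 + U\right) \left(U + w\right) + w = w + \left(35 + U\right) \left(U + w\right)$)
$n{\left(-43,M{\left(4,G \right)} \right)} + 1612 = \left(\left(-43\right)^{2} + 35 \left(-43\right) + 36 \left(-5 + 4\right)^{2} - 43 \left(-5 + 4\right)^{2}\right) + 1612 = \left(1849 - 1505 + 36 \left(-1\right)^{2} - 43 \left(-1\right)^{2}\right) + 1612 = \left(1849 - 1505 + 36 \cdot 1 - 43\right) + 1612 = \left(1849 - 1505 + 36 - 43\right) + 1612 = 337 + 1612 = 1949$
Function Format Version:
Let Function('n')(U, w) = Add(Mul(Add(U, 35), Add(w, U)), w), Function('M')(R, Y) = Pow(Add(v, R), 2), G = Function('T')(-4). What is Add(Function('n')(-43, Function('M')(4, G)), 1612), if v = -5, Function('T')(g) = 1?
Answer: 1949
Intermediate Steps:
G = 1
Function('M')(R, Y) = Pow(Add(-5, R), 2)
Function('n')(U, w) = Add(w, Mul(Add(35, U), Add(U, w))) (Function('n')(U, w) = Add(Mul(Add(35, U), Add(U, w)), w) = Add(w, Mul(Add(35, U), Add(U, w))))
Add(Function('n')(-43, Function('M')(4, G)), 1612) = Add(Add(Pow(-43, 2), Mul(35, -43), Mul(36, Pow(Add(-5, 4), 2)), Mul(-43, Pow(Add(-5, 4), 2))), 1612) = Add(Add(1849, -1505, Mul(36, Pow(-1, 2)), Mul(-43, Pow(-1, 2))), 1612) = Add(Add(1849, -1505, Mul(36, 1), Mul(-43, 1)), 1612) = Add(Add(1849, -1505, 36, -43), 1612) = Add(337, 1612) = 1949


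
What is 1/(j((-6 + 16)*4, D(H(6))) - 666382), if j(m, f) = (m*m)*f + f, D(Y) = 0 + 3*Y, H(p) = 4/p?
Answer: -1/663180 ≈ -1.5079e-6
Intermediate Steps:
D(Y) = 3*Y
j(m, f) = f + f*m² (j(m, f) = m²*f + f = f*m² + f = f + f*m²)
1/(j((-6 + 16)*4, D(H(6))) - 666382) = 1/((3*(4/6))*(1 + ((-6 + 16)*4)²) - 666382) = 1/((3*(4*(⅙)))*(1 + (10*4)²) - 666382) = 1/((3*(⅔))*(1 + 40²) - 666382) = 1/(2*(1 + 1600) - 666382) = 1/(2*1601 - 666382) = 1/(3202 - 666382) = 1/(-663180) = -1/663180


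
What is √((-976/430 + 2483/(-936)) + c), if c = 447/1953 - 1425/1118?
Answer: I*√316150311871030/7278180 ≈ 2.443*I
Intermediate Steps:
c = -761093/727818 (c = 447*(1/1953) - 1425*1/1118 = 149/651 - 1425/1118 = -761093/727818 ≈ -1.0457)
√((-976/430 + 2483/(-936)) + c) = √((-976/430 + 2483/(-936)) - 761093/727818) = √((-976*1/430 + 2483*(-1/936)) - 761093/727818) = √((-488/215 - 191/72) - 761093/727818) = √(-76201/15480 - 761093/727818) = √(-260628601/43669080) = I*√316150311871030/7278180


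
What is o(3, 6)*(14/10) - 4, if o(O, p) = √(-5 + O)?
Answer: -4 + 7*I*√2/5 ≈ -4.0 + 1.9799*I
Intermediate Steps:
o(3, 6)*(14/10) - 4 = √(-5 + 3)*(14/10) - 4 = √(-2)*(14*(⅒)) - 4 = (I*√2)*(7/5) - 4 = 7*I*√2/5 - 4 = -4 + 7*I*√2/5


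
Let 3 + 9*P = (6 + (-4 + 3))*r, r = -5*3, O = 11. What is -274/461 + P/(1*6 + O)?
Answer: -25960/23511 ≈ -1.1042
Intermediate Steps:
r = -15
P = -26/3 (P = -1/3 + ((6 + (-4 + 3))*(-15))/9 = -1/3 + ((6 - 1)*(-15))/9 = -1/3 + (5*(-15))/9 = -1/3 + (1/9)*(-75) = -1/3 - 25/3 = -26/3 ≈ -8.6667)
-274/461 + P/(1*6 + O) = -274/461 - 26/(3*(1*6 + 11)) = -274*1/461 - 26/(3*(6 + 11)) = -274/461 - 26/3/17 = -274/461 - 26/3*1/17 = -274/461 - 26/51 = -25960/23511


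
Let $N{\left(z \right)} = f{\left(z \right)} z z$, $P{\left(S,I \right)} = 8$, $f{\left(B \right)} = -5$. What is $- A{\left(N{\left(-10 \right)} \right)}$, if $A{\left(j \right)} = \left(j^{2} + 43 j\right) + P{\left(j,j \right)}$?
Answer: $-228508$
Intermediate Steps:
$N{\left(z \right)} = - 5 z^{2}$ ($N{\left(z \right)} = - 5 z z = - 5 z^{2}$)
$A{\left(j \right)} = 8 + j^{2} + 43 j$ ($A{\left(j \right)} = \left(j^{2} + 43 j\right) + 8 = 8 + j^{2} + 43 j$)
$- A{\left(N{\left(-10 \right)} \right)} = - (8 + \left(- 5 \left(-10\right)^{2}\right)^{2} + 43 \left(- 5 \left(-10\right)^{2}\right)) = - (8 + \left(\left(-5\right) 100\right)^{2} + 43 \left(\left(-5\right) 100\right)) = - (8 + \left(-500\right)^{2} + 43 \left(-500\right)) = - (8 + 250000 - 21500) = \left(-1\right) 228508 = -228508$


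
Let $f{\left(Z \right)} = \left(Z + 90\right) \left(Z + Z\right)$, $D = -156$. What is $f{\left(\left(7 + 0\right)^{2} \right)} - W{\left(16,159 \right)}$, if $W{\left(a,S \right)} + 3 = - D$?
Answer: $13469$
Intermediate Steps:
$W{\left(a,S \right)} = 153$ ($W{\left(a,S \right)} = -3 - -156 = -3 + 156 = 153$)
$f{\left(Z \right)} = 2 Z \left(90 + Z\right)$ ($f{\left(Z \right)} = \left(90 + Z\right) 2 Z = 2 Z \left(90 + Z\right)$)
$f{\left(\left(7 + 0\right)^{2} \right)} - W{\left(16,159 \right)} = 2 \left(7 + 0\right)^{2} \left(90 + \left(7 + 0\right)^{2}\right) - 153 = 2 \cdot 7^{2} \left(90 + 7^{2}\right) - 153 = 2 \cdot 49 \left(90 + 49\right) - 153 = 2 \cdot 49 \cdot 139 - 153 = 13622 - 153 = 13469$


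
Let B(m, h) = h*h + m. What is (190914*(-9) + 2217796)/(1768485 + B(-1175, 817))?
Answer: 499570/2434799 ≈ 0.20518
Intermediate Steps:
B(m, h) = m + h² (B(m, h) = h² + m = m + h²)
(190914*(-9) + 2217796)/(1768485 + B(-1175, 817)) = (190914*(-9) + 2217796)/(1768485 + (-1175 + 817²)) = (-1718226 + 2217796)/(1768485 + (-1175 + 667489)) = 499570/(1768485 + 666314) = 499570/2434799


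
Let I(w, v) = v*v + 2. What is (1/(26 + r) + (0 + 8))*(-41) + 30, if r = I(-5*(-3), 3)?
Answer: -11067/37 ≈ -299.11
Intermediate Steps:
I(w, v) = 2 + v**2 (I(w, v) = v**2 + 2 = 2 + v**2)
r = 11 (r = 2 + 3**2 = 2 + 9 = 11)
(1/(26 + r) + (0 + 8))*(-41) + 30 = (1/(26 + 11) + (0 + 8))*(-41) + 30 = (1/37 + 8)*(-41) + 30 = (297/37)*(-41) + 30 = -12177/37 + 30 = -11067/37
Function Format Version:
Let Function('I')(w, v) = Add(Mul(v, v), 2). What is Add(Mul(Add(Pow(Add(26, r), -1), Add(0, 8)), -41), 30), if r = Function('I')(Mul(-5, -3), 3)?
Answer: Rational(-11067, 37) ≈ -299.11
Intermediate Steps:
Function('I')(w, v) = Add(2, Pow(v, 2)) (Function('I')(w, v) = Add(Pow(v, 2), 2) = Add(2, Pow(v, 2)))
r = 11 (r = Add(2, Pow(3, 2)) = Add(2, 9) = 11)
Add(Mul(Add(Pow(Add(26, r), -1), Add(0, 8)), -41), 30) = Add(Mul(Add(Pow(Add(26, 11), -1), Add(0, 8)), -41), 30) = Add(Mul(Add(Pow(37, -1), 8), -41), 30) = Add(Mul(Add(Rational(1, 37), 8), -41), 30) = Add(Mul(Rational(297, 37), -41), 30) = Add(Rational(-12177, 37), 30) = Rational(-11067, 37)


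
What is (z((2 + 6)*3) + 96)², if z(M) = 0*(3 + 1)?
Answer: 9216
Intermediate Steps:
z(M) = 0 (z(M) = 0*4 = 0)
(z((2 + 6)*3) + 96)² = (0 + 96)² = 96² = 9216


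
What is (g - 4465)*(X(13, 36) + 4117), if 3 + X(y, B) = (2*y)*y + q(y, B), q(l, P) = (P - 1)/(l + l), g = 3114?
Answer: -156428237/26 ≈ -6.0165e+6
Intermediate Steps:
q(l, P) = (-1 + P)/(2*l) (q(l, P) = (-1 + P)/((2*l)) = (-1 + P)*(1/(2*l)) = (-1 + P)/(2*l))
X(y, B) = -3 + 2*y**2 + (-1 + B)/(2*y) (X(y, B) = -3 + ((2*y)*y + (-1 + B)/(2*y)) = -3 + (2*y**2 + (-1 + B)/(2*y)) = -3 + 2*y**2 + (-1 + B)/(2*y))
(g - 4465)*(X(13, 36) + 4117) = (3114 - 4465)*((1/2)*(-1 + 36 - 6*13 + 4*13**3)/13 + 4117) = -1351*((1/2)*(1/13)*(-1 + 36 - 78 + 4*2197) + 4117) = -1351*((1/2)*(1/13)*(-1 + 36 - 78 + 8788) + 4117) = -1351*((1/2)*(1/13)*8745 + 4117) = -1351*(8745/26 + 4117) = -1351*115787/26 = -156428237/26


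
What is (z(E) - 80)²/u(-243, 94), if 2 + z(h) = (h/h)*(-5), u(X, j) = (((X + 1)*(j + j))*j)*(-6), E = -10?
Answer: 2523/8553248 ≈ 0.00029498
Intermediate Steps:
u(X, j) = -12*j²*(1 + X) (u(X, j) = (((1 + X)*(2*j))*j)*(-6) = ((2*j*(1 + X))*j)*(-6) = (2*j²*(1 + X))*(-6) = -12*j²*(1 + X))
z(h) = -7 (z(h) = -2 + (h/h)*(-5) = -2 + 1*(-5) = -2 - 5 = -7)
(z(E) - 80)²/u(-243, 94) = (-7 - 80)²/((12*94²*(-1 - 1*(-243)))) = (-87)²/((12*8836*(-1 + 243))) = 7569/((12*8836*242)) = 7569/25659744 = 7569*(1/25659744) = 2523/8553248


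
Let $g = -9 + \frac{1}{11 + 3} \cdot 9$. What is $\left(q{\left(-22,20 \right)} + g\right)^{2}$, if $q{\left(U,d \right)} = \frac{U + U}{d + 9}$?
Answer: $\frac{16072081}{164836} \approx 97.503$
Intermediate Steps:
$q{\left(U,d \right)} = \frac{2 U}{9 + d}$
$g = - \frac{117}{14}$ ($g = -9 + \frac{1}{14} \cdot 9 = -9 + \frac{9}{14} = - \frac{117}{14} \approx -8.3571$)
$\left(q{\left(-22,20 \right)} + g\right)^{2} = \left(2 \left(-22\right) \frac{1}{9 + 20} - \frac{117}{14}\right)^{2} = \left(2 \left(-22\right) \frac{1}{29} - \frac{117}{14}\right)^{2} = \left(- \frac{44}{29} - \frac{117}{14}\right)^{2} = \left(- \frac{4009}{406}\right)^{2} = \frac{16072081}{164836}$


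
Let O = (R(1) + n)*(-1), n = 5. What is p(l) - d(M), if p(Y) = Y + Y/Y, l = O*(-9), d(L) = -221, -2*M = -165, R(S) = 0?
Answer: 267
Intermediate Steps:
M = 165/2 (M = -½*(-165) = 165/2 ≈ 82.500)
O = -5 (O = (0 + 5)*(-1) = 5*(-1) = -5)
l = 45 (l = -5*(-9) = 45)
p(Y) = 1 + Y (p(Y) = Y + 1 = 1 + Y)
p(l) - d(M) = (1 + 45) - 1*(-221) = 46 + 221 = 267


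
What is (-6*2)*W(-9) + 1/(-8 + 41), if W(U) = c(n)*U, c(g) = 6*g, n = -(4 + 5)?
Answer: -192455/33 ≈ -5832.0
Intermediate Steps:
n = -9 (n = -1*9 = -9)
W(U) = -54*U (W(U) = (6*(-9))*U = -54*U)
(-6*2)*W(-9) + 1/(-8 + 41) = (-6*2)*(-54*(-9)) + 1/(-8 + 41) = -12*486 + 1/33 = -5832 + 1/33 = -192455/33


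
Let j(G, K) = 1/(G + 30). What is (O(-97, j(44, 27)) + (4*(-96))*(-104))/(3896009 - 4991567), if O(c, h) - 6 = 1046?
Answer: -20494/547779 ≈ -0.037413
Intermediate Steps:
j(G, K) = 1/(30 + G)
O(c, h) = 1052 (O(c, h) = 6 + 1046 = 1052)
(O(-97, j(44, 27)) + (4*(-96))*(-104))/(3896009 - 4991567) = (1052 + (4*(-96))*(-104))/(3896009 - 4991567) = (1052 - 384*(-104))/(-1095558) = (1052 + 39936)*(-1/1095558) = 40988*(-1/1095558) = -20494/547779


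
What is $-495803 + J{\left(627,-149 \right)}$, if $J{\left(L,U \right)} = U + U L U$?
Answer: $13424075$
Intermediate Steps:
$J{\left(L,U \right)} = U + L U^{2}$ ($J{\left(L,U \right)} = U + L U U = U + L U^{2}$)
$-495803 + J{\left(627,-149 \right)} = -495803 - 149 \left(1 + 627 \left(-149\right)\right) = -495803 - 149 \left(1 - 93423\right) = -495803 - -13919878 = -495803 + 13919878 = 13424075$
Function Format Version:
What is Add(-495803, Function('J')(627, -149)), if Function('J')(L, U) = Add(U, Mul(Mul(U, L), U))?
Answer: 13424075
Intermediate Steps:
Function('J')(L, U) = Add(U, Mul(L, Pow(U, 2))) (Function('J')(L, U) = Add(U, Mul(Mul(L, U), U)) = Add(U, Mul(L, Pow(U, 2))))
Add(-495803, Function('J')(627, -149)) = Add(-495803, Mul(-149, Add(1, Mul(627, -149)))) = Add(-495803, Mul(-149, Add(1, -93423))) = Add(-495803, Mul(-149, -93422)) = Add(-495803, 13919878) = 13424075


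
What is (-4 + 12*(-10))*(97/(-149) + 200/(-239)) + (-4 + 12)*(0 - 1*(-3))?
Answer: 7424556/35611 ≈ 208.49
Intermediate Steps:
(-4 + 12*(-10))*(97/(-149) + 200/(-239)) + (-4 + 12)*(0 - 1*(-3)) = (-4 - 120)*(97*(-1/149) + 200*(-1/239)) + 8*(0 + 3) = -124*(-97/149 - 200/239) + 8*3 = -124*(-52983/35611) + 24 = 6569892/35611 + 24 = 7424556/35611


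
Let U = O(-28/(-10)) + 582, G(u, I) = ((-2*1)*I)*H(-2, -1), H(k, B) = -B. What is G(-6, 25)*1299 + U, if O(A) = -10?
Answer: -64378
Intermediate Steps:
G(u, I) = -2*I (G(u, I) = ((-2*1)*I)*(-1*(-1)) = -2*I*1 = -2*I)
U = 572 (U = -10 + 582 = 572)
G(-6, 25)*1299 + U = -2*25*1299 + 572 = -50*1299 + 572 = -64950 + 572 = -64378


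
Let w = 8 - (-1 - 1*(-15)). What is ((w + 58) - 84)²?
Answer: 1024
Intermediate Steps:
w = -6 (w = 8 - (-1 + 15) = 8 - 1*14 = 8 - 14 = -6)
((w + 58) - 84)² = ((-6 + 58) - 84)² = (52 - 84)² = (-32)² = 1024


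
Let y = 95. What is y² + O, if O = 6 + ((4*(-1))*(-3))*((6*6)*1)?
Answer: 9463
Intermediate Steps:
O = 438 (O = 6 + (-4*(-3))*(36*1) = 6 + 12*36 = 6 + 432 = 438)
y² + O = 95² + 438 = 9025 + 438 = 9463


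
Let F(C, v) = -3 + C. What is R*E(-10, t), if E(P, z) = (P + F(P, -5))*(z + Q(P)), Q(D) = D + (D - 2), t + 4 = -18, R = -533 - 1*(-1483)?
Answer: 961400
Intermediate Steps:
R = 950 (R = -533 + 1483 = 950)
t = -22 (t = -4 - 18 = -22)
Q(D) = -2 + 2*D (Q(D) = D + (-2 + D) = -2 + 2*D)
E(P, z) = (-3 + 2*P)*(-2 + z + 2*P) (E(P, z) = (P + (-3 + P))*(z + (-2 + 2*P)) = (-3 + 2*P)*(-2 + z + 2*P))
R*E(-10, t) = 950*(6 - 10*(-10) - 3*(-22) + 4*(-10)**2 + 2*(-10)*(-22)) = 950*(6 + 100 + 66 + 4*100 + 440) = 950*(6 + 100 + 66 + 400 + 440) = 950*1012 = 961400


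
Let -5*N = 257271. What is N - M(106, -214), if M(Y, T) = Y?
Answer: -257801/5 ≈ -51560.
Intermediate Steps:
N = -257271/5 (N = -⅕*257271 = -257271/5 ≈ -51454.)
N - M(106, -214) = -257271/5 - 1*106 = -257271/5 - 106 = -257801/5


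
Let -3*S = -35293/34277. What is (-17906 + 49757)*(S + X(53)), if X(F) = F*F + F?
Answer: 3124982458455/34277 ≈ 9.1169e+7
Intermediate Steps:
X(F) = F + F**2 (X(F) = F**2 + F = F + F**2)
S = 35293/102831 (S = -(-35293)/(3*34277) = -1/3*(-35293/34277) = 35293/102831 ≈ 0.34321)
(-17906 + 49757)*(S + X(53)) = (-17906 + 49757)*(35293/102831 + 53*(1 + 53)) = 31851*(35293/102831 + 53*54) = 31851*(35293/102831 + 2862) = 31851*(294337615/102831) = 3124982458455/34277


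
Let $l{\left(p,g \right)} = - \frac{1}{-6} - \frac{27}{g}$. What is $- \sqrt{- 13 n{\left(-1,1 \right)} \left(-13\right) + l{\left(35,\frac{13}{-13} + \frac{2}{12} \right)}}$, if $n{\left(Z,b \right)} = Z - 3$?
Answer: $- \frac{i \sqrt{579090}}{30} \approx - 25.366 i$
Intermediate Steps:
$n{\left(Z,b \right)} = -3 + Z$
$l{\left(p,g \right)} = \frac{1}{6} - \frac{27}{g}$ ($l{\left(p,g \right)} = \left(-1\right) \left(- \frac{1}{6}\right) - \frac{27}{g} = \frac{1}{6} - \frac{27}{g}$)
$- \sqrt{- 13 n{\left(-1,1 \right)} \left(-13\right) + l{\left(35,\frac{13}{-13} + \frac{2}{12} \right)}} = - \sqrt{- 13 \left(-3 - 1\right) \left(-13\right) + \frac{-162 + \left(\frac{13}{-13} + \frac{2}{12}\right)}{6 \left(\frac{13}{-13} + \frac{2}{12}\right)}} = - \sqrt{\left(-13\right) \left(-4\right) \left(-13\right) + \frac{-162 + \left(13 \left(- \frac{1}{13}\right) + 2 \cdot \frac{1}{12}\right)}{6 \left(13 \left(- \frac{1}{13}\right) + 2 \cdot \frac{1}{12}\right)}} = - \sqrt{52 \left(-13\right) + \frac{-162 + \left(-1 + \frac{1}{6}\right)}{6 \left(-1 + \frac{1}{6}\right)}} = - \sqrt{-676 + \frac{-162 - \frac{5}{6}}{6 \left(- \frac{5}{6}\right)}} = - \sqrt{-676 + \frac{1}{6} \left(- \frac{6}{5}\right) \left(- \frac{977}{6}\right)} = - \sqrt{-676 + \frac{977}{30}} = - \sqrt{- \frac{19303}{30}} = - \frac{i \sqrt{579090}}{30}$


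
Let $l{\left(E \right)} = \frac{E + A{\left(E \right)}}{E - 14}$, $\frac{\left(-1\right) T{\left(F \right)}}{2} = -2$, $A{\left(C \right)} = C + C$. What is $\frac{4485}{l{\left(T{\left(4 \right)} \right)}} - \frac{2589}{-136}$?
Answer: $- \frac{505711}{136} \approx -3718.5$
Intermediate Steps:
$A{\left(C \right)} = 2 C$
$T{\left(F \right)} = 4$ ($T{\left(F \right)} = \left(-2\right) \left(-2\right) = 4$)
$l{\left(E \right)} = \frac{3 E}{-14 + E}$ ($l{\left(E \right)} = \frac{E + 2 E}{E - 14} = \frac{3 E}{-14 + E}$)
$\frac{4485}{l{\left(T{\left(4 \right)} \right)}} - \frac{2589}{-136} = \frac{4485}{3 \cdot 4 \frac{1}{-14 + 4}} - \frac{2589}{-136} = \frac{4485}{3 \cdot 4 \frac{1}{-10}} - - \frac{2589}{136} = \frac{4485}{3 \cdot 4 \left(- \frac{1}{10}\right)} + \frac{2589}{136} = \frac{4485}{- \frac{6}{5}} + \frac{2589}{136} = 4485 \left(- \frac{5}{6}\right) + \frac{2589}{136} = - \frac{7475}{2} + \frac{2589}{136} = - \frac{505711}{136}$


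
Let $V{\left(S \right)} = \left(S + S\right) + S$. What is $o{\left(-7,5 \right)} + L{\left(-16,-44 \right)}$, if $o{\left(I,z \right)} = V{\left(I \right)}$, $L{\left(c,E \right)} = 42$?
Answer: $21$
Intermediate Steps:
$V{\left(S \right)} = 3 S$ ($V{\left(S \right)} = 2 S + S = 3 S$)
$o{\left(I,z \right)} = 3 I$
$o{\left(-7,5 \right)} + L{\left(-16,-44 \right)} = 3 \left(-7\right) + 42 = -21 + 42 = 21$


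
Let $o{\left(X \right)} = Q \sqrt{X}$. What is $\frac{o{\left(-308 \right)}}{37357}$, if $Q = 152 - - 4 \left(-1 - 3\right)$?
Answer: $\frac{272 i \sqrt{77}}{37357} \approx 0.063891 i$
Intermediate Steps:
$Q = 136$ ($Q = 152 - \left(-4\right) \left(-4\right) = 152 - 16 = 136$)
$o{\left(X \right)} = 136 \sqrt{X}$
$\frac{o{\left(-308 \right)}}{37357} = \frac{136 \sqrt{-308}}{37357} = 136 \cdot 2 i \sqrt{77} \cdot \frac{1}{37357} = 272 i \sqrt{77} \cdot \frac{1}{37357} = \frac{272 i \sqrt{77}}{37357}$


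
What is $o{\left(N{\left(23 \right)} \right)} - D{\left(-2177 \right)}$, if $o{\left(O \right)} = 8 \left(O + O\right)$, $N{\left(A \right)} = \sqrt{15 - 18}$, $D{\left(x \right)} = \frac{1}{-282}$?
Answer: $\frac{1}{282} + 16 i \sqrt{3} \approx 0.0035461 + 27.713 i$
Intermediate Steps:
$D{\left(x \right)} = - \frac{1}{282}$
$N{\left(A \right)} = i \sqrt{3}$ ($N{\left(A \right)} = \sqrt{-3} = i \sqrt{3}$)
$o{\left(O \right)} = 16 O$ ($o{\left(O \right)} = 8 \cdot 2 O = 16 O$)
$o{\left(N{\left(23 \right)} \right)} - D{\left(-2177 \right)} = 16 i \sqrt{3} - - \frac{1}{282} = 16 i \sqrt{3} + \frac{1}{282} = \frac{1}{282} + 16 i \sqrt{3}$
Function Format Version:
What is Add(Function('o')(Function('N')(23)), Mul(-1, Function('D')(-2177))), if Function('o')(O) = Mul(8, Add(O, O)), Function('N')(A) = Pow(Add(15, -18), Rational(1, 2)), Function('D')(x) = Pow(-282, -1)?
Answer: Add(Rational(1, 282), Mul(16, I, Pow(3, Rational(1, 2)))) ≈ Add(0.0035461, Mul(27.713, I))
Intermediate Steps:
Function('D')(x) = Rational(-1, 282)
Function('N')(A) = Mul(I, Pow(3, Rational(1, 2))) (Function('N')(A) = Pow(-3, Rational(1, 2)) = Mul(I, Pow(3, Rational(1, 2))))
Function('o')(O) = Mul(16, O) (Function('o')(O) = Mul(8, Mul(2, O)) = Mul(16, O))
Add(Function('o')(Function('N')(23)), Mul(-1, Function('D')(-2177))) = Add(Mul(16, Mul(I, Pow(3, Rational(1, 2)))), Mul(-1, Rational(-1, 282))) = Add(Mul(16, I, Pow(3, Rational(1, 2))), Rational(1, 282)) = Add(Rational(1, 282), Mul(16, I, Pow(3, Rational(1, 2))))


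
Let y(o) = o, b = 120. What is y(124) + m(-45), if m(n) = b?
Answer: 244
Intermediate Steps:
m(n) = 120
y(124) + m(-45) = 124 + 120 = 244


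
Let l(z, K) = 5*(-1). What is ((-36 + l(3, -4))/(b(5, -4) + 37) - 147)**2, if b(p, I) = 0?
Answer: 30030400/1369 ≈ 21936.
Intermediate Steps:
l(z, K) = -5
((-36 + l(3, -4))/(b(5, -4) + 37) - 147)**2 = ((-36 - 5)/(0 + 37) - 147)**2 = (-41/37 - 147)**2 = (-5480/37)**2 = 30030400/1369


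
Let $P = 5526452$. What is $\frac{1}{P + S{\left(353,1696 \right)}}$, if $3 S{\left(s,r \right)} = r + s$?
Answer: $\frac{1}{5527135} \approx 1.8093 \cdot 10^{-7}$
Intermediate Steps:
$S{\left(s,r \right)} = \frac{r}{3} + \frac{s}{3}$ ($S{\left(s,r \right)} = \frac{r + s}{3} = \frac{r}{3} + \frac{s}{3}$)
$\frac{1}{P + S{\left(353,1696 \right)}} = \frac{1}{5526452 + \left(\frac{1}{3} \cdot 1696 + \frac{1}{3} \cdot 353\right)} = \frac{1}{5526452 + \left(\frac{1696}{3} + \frac{353}{3}\right)} = \frac{1}{5526452 + 683} = \frac{1}{5527135}$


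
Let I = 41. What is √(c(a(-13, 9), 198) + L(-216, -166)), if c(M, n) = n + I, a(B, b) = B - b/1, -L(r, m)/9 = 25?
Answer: √14 ≈ 3.7417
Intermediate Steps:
L(r, m) = -225 (L(r, m) = -9*25 = -225)
a(B, b) = B - b
c(M, n) = 41 + n (c(M, n) = n + 41 = 41 + n)
√(c(a(-13, 9), 198) + L(-216, -166)) = √((41 + 198) - 225) = √(239 - 225) = √14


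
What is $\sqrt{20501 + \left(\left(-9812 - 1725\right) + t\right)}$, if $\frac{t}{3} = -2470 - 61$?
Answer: $\sqrt{1371} \approx 37.027$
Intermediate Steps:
$t = -7593$ ($t = 3 \left(-2470 - 61\right) = 3 \left(-2531\right) = -7593$)
$\sqrt{20501 + \left(\left(-9812 - 1725\right) + t\right)} = \sqrt{20501 - 19130} = \sqrt{1371}$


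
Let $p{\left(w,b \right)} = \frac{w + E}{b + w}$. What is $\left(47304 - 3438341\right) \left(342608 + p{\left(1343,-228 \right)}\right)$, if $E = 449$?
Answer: $- \frac{1295409067751344}{1115} \approx -1.1618 \cdot 10^{12}$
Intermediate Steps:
$p{\left(w,b \right)} = \frac{449 + w}{b + w}$ ($p{\left(w,b \right)} = \frac{w + 449}{b + w} = \frac{449 + w}{b + w}$)
$\left(47304 - 3438341\right) \left(342608 + p{\left(1343,-228 \right)}\right) = \left(47304 - 3438341\right) \left(342608 + \frac{449 + 1343}{-228 + 1343}\right) = - 3391037 \left(342608 + \frac{1}{1115} \cdot 1792\right) = - 3391037 \left(342608 + \frac{1792}{1115}\right) = \left(-3391037\right) \frac{382009712}{1115} = - \frac{1295409067751344}{1115}$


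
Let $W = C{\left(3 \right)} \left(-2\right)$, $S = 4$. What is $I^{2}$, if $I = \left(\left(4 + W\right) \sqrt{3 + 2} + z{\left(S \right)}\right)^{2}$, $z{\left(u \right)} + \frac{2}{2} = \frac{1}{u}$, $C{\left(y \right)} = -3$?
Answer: $\frac{64432081}{256} - \frac{120135 \sqrt{5}}{8} \approx 2.1811 \cdot 10^{5}$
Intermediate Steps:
$z{\left(u \right)} = -1 + \frac{1}{u}$
$W = 6$ ($W = \left(-3\right) \left(-2\right) = 6$)
$I = \left(- \frac{3}{4} + 10 \sqrt{5}\right)^{2}$ ($I = \left(\left(4 + 6\right) \sqrt{3 + 2} + \frac{1 - 4}{4}\right)^{2} = \left(10 \sqrt{5} + \frac{1 - 4}{4}\right)^{2} = \left(10 \sqrt{5} + \frac{1}{4} \left(-3\right)\right)^{2} = \left(10 \sqrt{5} - \frac{3}{4}\right)^{2} = \left(- \frac{3}{4} + 10 \sqrt{5}\right)^{2} \approx 467.02$)
$I^{2} = \left(\frac{8009}{16} - 15 \sqrt{5}\right)^{2}$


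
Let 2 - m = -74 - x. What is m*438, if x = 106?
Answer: 79716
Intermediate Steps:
m = 182 (m = 2 - (-74 - 1*106) = 2 - (-74 - 106) = 2 - 1*(-180) = 2 + 180 = 182)
m*438 = 182*438 = 79716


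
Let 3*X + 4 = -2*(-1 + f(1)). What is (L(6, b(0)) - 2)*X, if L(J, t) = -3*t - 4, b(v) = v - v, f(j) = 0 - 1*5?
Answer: -16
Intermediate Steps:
f(j) = -5 (f(j) = 0 - 5 = -5)
b(v) = 0
X = 8/3 (X = -4/3 + (-2*(-1 - 5))/3 = -4/3 + (-2*(-6))/3 = -4/3 + (1/3)*12 = -4/3 + 4 = 8/3 ≈ 2.6667)
L(J, t) = -4 - 3*t
(L(6, b(0)) - 2)*X = ((-4 - 3*0) - 2)*(8/3) = ((-4 + 0) - 2)*(8/3) = (-4 - 2)*(8/3) = -6*8/3 = -16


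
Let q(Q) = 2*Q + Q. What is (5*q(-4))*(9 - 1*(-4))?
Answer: -780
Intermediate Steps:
q(Q) = 3*Q
(5*q(-4))*(9 - 1*(-4)) = (5*(3*(-4)))*(9 - 1*(-4)) = (5*(-12))*(9 + 4) = -60*13 = -780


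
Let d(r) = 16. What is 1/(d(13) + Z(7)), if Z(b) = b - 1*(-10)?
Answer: 1/33 ≈ 0.030303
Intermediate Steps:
Z(b) = 10 + b (Z(b) = b + 10 = 10 + b)
1/(d(13) + Z(7)) = 1/(16 + (10 + 7)) = 1/(16 + 17) = 1/33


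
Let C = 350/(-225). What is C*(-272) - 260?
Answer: 1468/9 ≈ 163.11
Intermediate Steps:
C = -14/9 (C = 350*(-1/225) = -14/9 ≈ -1.5556)
C*(-272) - 260 = -14/9*(-272) - 260 = 3808/9 - 260 = 1468/9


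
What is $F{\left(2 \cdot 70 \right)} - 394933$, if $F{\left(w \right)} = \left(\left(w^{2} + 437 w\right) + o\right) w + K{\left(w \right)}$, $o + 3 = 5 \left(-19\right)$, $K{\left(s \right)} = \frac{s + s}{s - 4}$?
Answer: $\frac{185309334}{17} \approx 1.0901 \cdot 10^{7}$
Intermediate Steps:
$K{\left(s \right)} = \frac{2 s}{-4 + s}$
$o = -98$ ($o = -3 + 5 \left(-19\right) = -3 - 95 = -98$)
$F{\left(w \right)} = w \left(-98 + w^{2} + 437 w\right) + \frac{2 w}{-4 + w}$ ($F{\left(w \right)} = \left(\left(w^{2} + 437 w\right) - 98\right) w + \frac{2 w}{-4 + w} = \left(-98 + w^{2} + 437 w\right) w + \frac{2 w}{-4 + w} = w \left(-98 + w^{2} + 437 w\right) + \frac{2 w}{-4 + w}$)
$F{\left(2 \cdot 70 \right)} - 394933 = \frac{2 \cdot 70 \left(2 + \left(-4 + 2 \cdot 70\right) \left(-98 + \left(2 \cdot 70\right)^{2} + 437 \cdot 2 \cdot 70\right)\right)}{-4 + 2 \cdot 70} - 394933 = \frac{140 \left(2 + \left(-4 + 140\right) \left(-98 + 140^{2} + 437 \cdot 140\right)\right)}{-4 + 140} - 394933 = \frac{140 \left(2 + 136 \left(-98 + 19600 + 61180\right)\right)}{136} - 394933 = 140 \cdot \frac{1}{136} \left(2 + 136 \cdot 80682\right) - 394933 = 140 \cdot \frac{1}{136} \left(2 + 10972752\right) - 394933 = 140 \cdot \frac{1}{136} \cdot 10972754 - 394933 = \frac{192023195}{17} - 394933 = \frac{185309334}{17}$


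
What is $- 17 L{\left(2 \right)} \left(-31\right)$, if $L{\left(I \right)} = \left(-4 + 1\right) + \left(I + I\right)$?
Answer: $527$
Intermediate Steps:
$L{\left(I \right)} = -3 + 2 I$
$- 17 L{\left(2 \right)} \left(-31\right) = - 17 \left(-3 + 2 \cdot 2\right) \left(-31\right) = - 17 \left(-3 + 4\right) \left(-31\right) = \left(-17\right) 1 \left(-31\right) = \left(-17\right) \left(-31\right) = 527$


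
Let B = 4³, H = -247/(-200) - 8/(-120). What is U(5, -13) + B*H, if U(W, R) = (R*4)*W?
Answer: -13252/75 ≈ -176.69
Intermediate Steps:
U(W, R) = 4*R*W (U(W, R) = (4*R)*W = 4*R*W)
H = 781/600 (H = -247*(-1/200) - 8*(-1/120) = 247/200 + 1/15 = 781/600 ≈ 1.3017)
B = 64
U(5, -13) + B*H = 4*(-13)*5 + 64*(781/600) = -260 + 6248/75 = -13252/75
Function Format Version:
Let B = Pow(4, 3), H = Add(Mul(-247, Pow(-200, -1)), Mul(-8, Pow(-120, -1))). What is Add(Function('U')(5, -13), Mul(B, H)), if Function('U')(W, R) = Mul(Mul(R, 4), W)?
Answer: Rational(-13252, 75) ≈ -176.69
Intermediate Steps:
Function('U')(W, R) = Mul(4, R, W) (Function('U')(W, R) = Mul(Mul(4, R), W) = Mul(4, R, W))
H = Rational(781, 600) (H = Add(Mul(-247, Rational(-1, 200)), Mul(-8, Rational(-1, 120))) = Add(Rational(247, 200), Rational(1, 15)) = Rational(781, 600) ≈ 1.3017)
B = 64
Add(Function('U')(5, -13), Mul(B, H)) = Add(Mul(4, -13, 5), Mul(64, Rational(781, 600))) = Add(-260, Rational(6248, 75)) = Rational(-13252, 75)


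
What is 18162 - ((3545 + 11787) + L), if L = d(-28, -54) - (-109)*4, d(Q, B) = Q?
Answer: 2422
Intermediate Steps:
L = 408 (L = -28 - (-109)*4 = -28 - 1*(-436) = -28 + 436 = 408)
18162 - ((3545 + 11787) + L) = 18162 - ((3545 + 11787) + 408) = 18162 - (15332 + 408) = 18162 - 1*15740 = 18162 - 15740 = 2422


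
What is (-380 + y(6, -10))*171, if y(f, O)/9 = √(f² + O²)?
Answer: -64980 + 3078*√34 ≈ -47032.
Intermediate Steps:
y(f, O) = 9*√(O² + f²) (y(f, O) = 9*√(f² + O²) = 9*√(O² + f²))
(-380 + y(6, -10))*171 = (-380 + 9*√((-10)² + 6²))*171 = (-380 + 9*√(100 + 36))*171 = (-380 + 9*√136)*171 = (-380 + 9*(2*√34))*171 = (-380 + 18*√34)*171 = -64980 + 3078*√34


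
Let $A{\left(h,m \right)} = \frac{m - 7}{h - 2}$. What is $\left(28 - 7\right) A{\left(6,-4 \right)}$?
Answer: $- \frac{231}{4} \approx -57.75$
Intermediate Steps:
$A{\left(h,m \right)} = \frac{-7 + m}{-2 + h}$
$\left(28 - 7\right) A{\left(6,-4 \right)} = \left(28 - 7\right) \frac{-7 - 4}{-2 + 6} = 21 \cdot \frac{1}{4} \left(-11\right) = 21 \left(- \frac{11}{4}\right) = - \frac{231}{4}$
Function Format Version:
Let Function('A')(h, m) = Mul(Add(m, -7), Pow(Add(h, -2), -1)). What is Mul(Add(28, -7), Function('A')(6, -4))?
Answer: Rational(-231, 4) ≈ -57.750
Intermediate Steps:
Function('A')(h, m) = Mul(Pow(Add(-2, h), -1), Add(-7, m)) (Function('A')(h, m) = Mul(Add(-7, m), Pow(Add(-2, h), -1)) = Mul(Pow(Add(-2, h), -1), Add(-7, m)))
Mul(Add(28, -7), Function('A')(6, -4)) = Mul(Add(28, -7), Mul(Pow(Add(-2, 6), -1), Add(-7, -4))) = Mul(21, Mul(Pow(4, -1), -11)) = Mul(21, Mul(Rational(1, 4), -11)) = Mul(21, Rational(-11, 4)) = Rational(-231, 4)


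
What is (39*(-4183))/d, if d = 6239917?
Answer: -163137/6239917 ≈ -0.026144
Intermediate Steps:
(39*(-4183))/d = (39*(-4183))/6239917 = -163137*1/6239917 = -163137/6239917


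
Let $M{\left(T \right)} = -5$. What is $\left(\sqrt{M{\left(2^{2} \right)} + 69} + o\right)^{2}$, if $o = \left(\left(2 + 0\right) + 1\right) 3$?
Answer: $289$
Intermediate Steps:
$o = 9$ ($o = \left(2 + 1\right) 3 = 3 \cdot 3 = 9$)
$\left(\sqrt{M{\left(2^{2} \right)} + 69} + o\right)^{2} = \left(\sqrt{-5 + 69} + 9\right)^{2} = \left(\sqrt{64} + 9\right)^{2} = \left(8 + 9\right)^{2} = 17^{2} = 289$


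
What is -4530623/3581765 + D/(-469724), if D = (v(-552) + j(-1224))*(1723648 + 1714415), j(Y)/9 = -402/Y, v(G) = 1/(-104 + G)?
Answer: -25261964511129857/1103681284756160 ≈ -22.889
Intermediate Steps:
j(Y) = -3618/Y (j(Y) = 9*(-402/Y) = -3618/Y)
D = 6663168333/656 (D = (1/(-104 - 552) - 3618/(-1224))*(1723648 + 1714415) = (1/(-656) - 3618*(-1/1224))*3438063 = (-1/656 + 201/68)*3438063 = (32947/11152)*3438063 = 6663168333/656 ≈ 1.0157e+7)
-4530623/3581765 + D/(-469724) = -4530623/3581765 + (6663168333/656)/(-469724) = -4530623*1/3581765 + (6663168333/656)*(-1/469724) = -4530623/3581765 - 6663168333/308138944 = -25261964511129857/1103681284756160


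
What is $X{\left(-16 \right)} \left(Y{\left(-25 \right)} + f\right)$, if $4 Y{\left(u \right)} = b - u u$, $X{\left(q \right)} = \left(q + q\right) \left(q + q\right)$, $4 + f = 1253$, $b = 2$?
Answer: $1119488$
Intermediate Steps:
$f = 1249$ ($f = -4 + 1253 = 1249$)
$X{\left(q \right)} = 4 q^{2}$ ($X{\left(q \right)} = 2 q 2 q = 4 q^{2}$)
$Y{\left(u \right)} = \frac{1}{2} - \frac{u^{2}}{4}$ ($Y{\left(u \right)} = \frac{2 - u u}{4} = \frac{2 - u^{2}}{4} = \frac{1}{2} - \frac{u^{2}}{4}$)
$X{\left(-16 \right)} \left(Y{\left(-25 \right)} + f\right) = 4 \left(-16\right)^{2} \left(\left(\frac{1}{2} - \frac{\left(-25\right)^{2}}{4}\right) + 1249\right) = 4 \cdot 256 \left(\left(\frac{1}{2} - \frac{625}{4}\right) + 1249\right) = 1024 \left(\left(\frac{1}{2} - \frac{625}{4}\right) + 1249\right) = 1024 \left(- \frac{623}{4} + 1249\right) = 1024 \cdot \frac{4373}{4} = 1119488$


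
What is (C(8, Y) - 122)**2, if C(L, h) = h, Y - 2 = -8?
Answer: 16384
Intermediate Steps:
Y = -6 (Y = 2 - 8 = -6)
(C(8, Y) - 122)**2 = (-6 - 122)**2 = (-128)**2 = 16384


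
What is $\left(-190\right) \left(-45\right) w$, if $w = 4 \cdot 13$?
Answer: $444600$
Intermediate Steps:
$w = 52$
$\left(-190\right) \left(-45\right) w = \left(-190\right) \left(-45\right) 52 = 8550 \cdot 52 = 444600$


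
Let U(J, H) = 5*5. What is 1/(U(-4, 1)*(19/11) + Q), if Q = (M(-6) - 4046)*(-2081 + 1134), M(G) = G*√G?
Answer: 51513803/197383158843297 - 229174*I*√6/592149476529891 ≈ 2.6098e-7 - 9.48e-10*I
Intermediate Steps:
U(J, H) = 25
M(G) = G^(3/2)
Q = 3831562 + 5682*I*√6 (Q = ((-6)^(3/2) - 4046)*(-2081 + 1134) = (-6*I*√6 - 4046)*(-947) = (-4046 - 6*I*√6)*(-947) = 3831562 + 5682*I*√6 ≈ 3.8316e+6 + 13918.0*I)
1/(U(-4, 1)*(19/11) + Q) = 1/(25*(19/11) + (3831562 + 5682*I*√6)) = 1/(475/11 + (3831562 + 5682*I*√6)) = 1/(42147657/11 + 5682*I*√6)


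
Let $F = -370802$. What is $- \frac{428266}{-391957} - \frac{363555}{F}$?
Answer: $\frac{301299816467}{145338439514} \approx 2.0731$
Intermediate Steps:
$- \frac{428266}{-391957} - \frac{363555}{F} = - \frac{428266}{-391957} - \frac{363555}{-370802} = \left(-428266\right) \left(- \frac{1}{391957}\right) - - \frac{363555}{370802} = \frac{428266}{391957} + \frac{363555}{370802} = \frac{301299816467}{145338439514}$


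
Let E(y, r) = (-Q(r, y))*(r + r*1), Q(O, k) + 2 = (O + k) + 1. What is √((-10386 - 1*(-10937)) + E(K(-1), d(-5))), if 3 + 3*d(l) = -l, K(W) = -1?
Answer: 5*√199/3 ≈ 23.511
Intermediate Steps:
Q(O, k) = -1 + O + k (Q(O, k) = -2 + ((O + k) + 1) = -2 + (1 + O + k) = -1 + O + k)
d(l) = -1 - l/3 (d(l) = -1 + (-l)/3 = -1 - l/3)
E(y, r) = 2*r*(1 - r - y) (E(y, r) = (-(-1 + r + y))*(r + r*1) = (1 - r - y)*(r + r) = (1 - r - y)*(2*r) = 2*r*(1 - r - y))
√((-10386 - 1*(-10937)) + E(K(-1), d(-5))) = √((-10386 - 1*(-10937)) + 2*(-1 - ⅓*(-5))*(1 - (-1 - ⅓*(-5)) - 1*(-1))) = √((-10386 + 10937) + 2*(-1 + 5/3)*(1 - (-1 + 5/3) + 1)) = √(551 + 2*(⅔)*(1 - 1*⅔ + 1)) = √(551 + 2*(⅔)*(1 - ⅔ + 1)) = √(551 + 2*(⅔)*(4/3)) = √(551 + 16/9) = √(4975/9) = 5*√199/3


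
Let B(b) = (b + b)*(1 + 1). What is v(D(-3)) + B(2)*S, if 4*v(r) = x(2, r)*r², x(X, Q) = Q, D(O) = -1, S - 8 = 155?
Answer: 5215/4 ≈ 1303.8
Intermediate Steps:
S = 163 (S = 8 + 155 = 163)
v(r) = r³/4 (v(r) = (r*r²)/4 = r³/4)
B(b) = 4*b (B(b) = (2*b)*2 = 4*b)
v(D(-3)) + B(2)*S = (¼)*(-1)³ + (4*2)*163 = (¼)*(-1) + 8*163 = -¼ + 1304 = 5215/4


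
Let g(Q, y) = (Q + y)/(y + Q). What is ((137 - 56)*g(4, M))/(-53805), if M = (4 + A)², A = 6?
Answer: -27/17935 ≈ -0.0015054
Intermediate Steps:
M = 100 (M = (4 + 6)² = 10² = 100)
g(Q, y) = 1 (g(Q, y) = (Q + y)/(Q + y) = 1)
((137 - 56)*g(4, M))/(-53805) = ((137 - 56)*1)/(-53805) = (81*1)*(-1/53805) = 81*(-1/53805) = -27/17935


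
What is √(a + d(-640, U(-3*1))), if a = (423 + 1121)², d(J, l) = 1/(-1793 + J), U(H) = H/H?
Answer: 23*√26676149199/2433 ≈ 1544.0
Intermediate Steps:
U(H) = 1
a = 2383936 (a = 1544² = 2383936)
√(a + d(-640, U(-3*1))) = √(2383936 + 1/(-1793 - 640)) = √(2383936 + 1/(-2433)) = √(2383936 - 1/2433) = √(5800116287/2433) = 23*√26676149199/2433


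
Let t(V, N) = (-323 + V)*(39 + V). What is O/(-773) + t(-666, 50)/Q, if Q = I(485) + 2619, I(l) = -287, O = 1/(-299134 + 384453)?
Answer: 3717888813739/13981736444 ≈ 265.91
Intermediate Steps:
O = 1/85319 ≈ 1.1721e-5
Q = 2332 (Q = -287 + 2619 = 2332)
O/(-773) + t(-666, 50)/Q = (1/85319)/(-773) + (-12597 + (-666)² - 284*(-666))/2332 = (1/85319)*(-1/773) + (-12597 + 443556 + 189144)*(1/2332) = -1/65951587 + 620103*(1/2332) = -1/65951587 + 56373/212 = 3717888813739/13981736444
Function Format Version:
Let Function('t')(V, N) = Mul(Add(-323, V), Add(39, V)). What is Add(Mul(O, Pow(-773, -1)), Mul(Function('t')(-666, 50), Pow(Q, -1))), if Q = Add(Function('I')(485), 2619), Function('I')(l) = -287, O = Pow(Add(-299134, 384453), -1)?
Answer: Rational(3717888813739, 13981736444) ≈ 265.91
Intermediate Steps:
O = Rational(1, 85319) (O = Pow(85319, -1) = Rational(1, 85319) ≈ 1.1721e-5)
Q = 2332 (Q = Add(-287, 2619) = 2332)
Add(Mul(O, Pow(-773, -1)), Mul(Function('t')(-666, 50), Pow(Q, -1))) = Add(Mul(Rational(1, 85319), Pow(-773, -1)), Mul(Add(-12597, Pow(-666, 2), Mul(-284, -666)), Pow(2332, -1))) = Add(Mul(Rational(1, 85319), Rational(-1, 773)), Mul(Add(-12597, 443556, 189144), Rational(1, 2332))) = Add(Rational(-1, 65951587), Mul(620103, Rational(1, 2332))) = Add(Rational(-1, 65951587), Rational(56373, 212)) = Rational(3717888813739, 13981736444)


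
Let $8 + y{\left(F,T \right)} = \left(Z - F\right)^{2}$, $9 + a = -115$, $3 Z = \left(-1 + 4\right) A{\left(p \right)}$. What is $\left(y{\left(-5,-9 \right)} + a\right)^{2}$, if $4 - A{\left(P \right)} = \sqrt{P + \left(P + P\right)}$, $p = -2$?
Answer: $1305 + 2052 i \sqrt{6} \approx 1305.0 + 5026.4 i$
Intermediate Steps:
$A{\left(P \right)} = 4 - \sqrt{3} \sqrt{P}$ ($A{\left(P \right)} = 4 - \sqrt{P + \left(P + P\right)} = 4 - \sqrt{P + 2 P} = 4 - \sqrt{3 P} = 4 - \sqrt{3} \sqrt{P}$)
$Z = 4 - i \sqrt{6}$ ($Z = \frac{\left(-1 + 4\right) \left(4 - \sqrt{3} \sqrt{-2}\right)}{3} = \frac{3 \left(4 - \sqrt{3} i \sqrt{2}\right)}{3} = \frac{3 \left(4 - i \sqrt{6}\right)}{3} = \frac{12 - 3 i \sqrt{6}}{3} = 4 - i \sqrt{6} \approx 4.0 - 2.4495 i$)
$a = -124$ ($a = -9 - 115 = -124$)
$y{\left(F,T \right)} = -8 + \left(4 - F - i \sqrt{6}\right)^{2}$ ($y{\left(F,T \right)} = -8 + \left(\left(4 - i \sqrt{6}\right) - F\right)^{2} = -8 + \left(4 - F - i \sqrt{6}\right)^{2}$)
$\left(y{\left(-5,-9 \right)} + a\right)^{2} = \left(\left(-8 + \left(-4 - 5 + i \sqrt{6}\right)^{2}\right) - 124\right)^{2} = \left(\left(-8 + \left(-9 + i \sqrt{6}\right)^{2}\right) - 124\right)^{2} = \left(-132 + \left(-9 + i \sqrt{6}\right)^{2}\right)^{2}$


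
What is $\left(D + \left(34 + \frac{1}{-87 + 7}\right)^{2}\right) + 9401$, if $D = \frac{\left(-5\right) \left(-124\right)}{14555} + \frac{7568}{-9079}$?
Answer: $\frac{1785390467756009}{169145401600} \approx 10555.0$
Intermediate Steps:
$D = - \frac{20904652}{26428969}$ ($D = 620 \cdot \frac{1}{14555} + 7568 \left(- \frac{1}{9079}\right) = \frac{124}{2911} - \frac{7568}{9079} = - \frac{20904652}{26428969} \approx -0.79097$)
$\left(D + \left(34 + \frac{1}{-87 + 7}\right)^{2}\right) + 9401 = \left(- \frac{20904652}{26428969} + \left(34 + \frac{1}{-87 + 7}\right)^{2}\right) + 9401 = \left(- \frac{20904652}{26428969} + \left(34 + \frac{1}{-80}\right)^{2}\right) + 9401 = \left(- \frac{20904652}{26428969} + \left(34 - \frac{1}{80}\right)^{2}\right) + 9401 = \left(- \frac{20904652}{26428969} + \left(\frac{2719}{80}\right)^{2}\right) + 9401 = \left(- \frac{20904652}{26428969} + \frac{7392961}{6400}\right) + 9401 = \frac{195254547314409}{169145401600} + 9401 = \frac{1785390467756009}{169145401600}$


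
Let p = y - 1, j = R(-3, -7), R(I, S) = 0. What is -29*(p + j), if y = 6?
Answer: -145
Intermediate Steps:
j = 0
p = 5 (p = 6 - 1 = 5)
-29*(p + j) = -29*(5 + 0) = -29*5 = -145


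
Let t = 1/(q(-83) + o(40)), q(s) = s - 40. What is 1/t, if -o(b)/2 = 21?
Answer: -165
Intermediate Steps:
q(s) = -40 + s
o(b) = -42 (o(b) = -2*21 = -42)
t = -1/165 (t = 1/((-40 - 83) - 42) = 1/(-123 - 42) = 1/(-165) = -1/165 ≈ -0.0060606)
1/t = 1/(-1/165) = -165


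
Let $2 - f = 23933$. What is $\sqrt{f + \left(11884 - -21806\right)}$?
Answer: $\sqrt{9759} \approx 98.788$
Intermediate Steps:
$f = -23931$ ($f = 2 - 23933 = -23931$)
$\sqrt{f + \left(11884 - -21806\right)} = \sqrt{-23931 + \left(11884 - -21806\right)} = \sqrt{-23931 + \left(11884 + 21806\right)} = \sqrt{-23931 + 33690} = \sqrt{9759}$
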